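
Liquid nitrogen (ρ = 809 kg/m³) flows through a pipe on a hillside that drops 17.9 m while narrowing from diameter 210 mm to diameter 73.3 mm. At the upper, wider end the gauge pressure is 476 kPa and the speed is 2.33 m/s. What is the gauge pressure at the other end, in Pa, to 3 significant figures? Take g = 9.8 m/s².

By continuity, v₂ = v₁·A₁/A₂ = 2.33·(346/42.2) = 19.1 m/s.
Bernoulli: P₁ + ½ρv₁² + ρg h₁ = P₂ + ½ρv₂² + ρg h₂, so P₂ = P₁ + ½ρ(v₁² − v₂²) − ρg(h₂ − h₁).
P₂ = 476000 + ½·809·(2.33² − 19.1²) − 809·9.8·(−17.9) = 476000 + (-146000) − (-142000) = 472000 Pa.

P₂ = 472000 Pa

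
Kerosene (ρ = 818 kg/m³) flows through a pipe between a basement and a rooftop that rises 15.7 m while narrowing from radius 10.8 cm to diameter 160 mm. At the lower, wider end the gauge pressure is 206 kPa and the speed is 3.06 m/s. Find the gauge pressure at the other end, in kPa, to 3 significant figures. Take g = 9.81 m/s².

P₂ ≈ 71.1 kPa

By continuity, v₂ = v₁·A₁/A₂ = 3.06·(366/201) = 5.58 m/s.
Bernoulli: P₁ + ½ρv₁² + ρg h₁ = P₂ + ½ρv₂² + ρg h₂, so P₂ = P₁ + ½ρ(v₁² − v₂²) − ρg(h₂ − h₁).
P₂ = 206000 + ½·818·(3.06² − 5.58²) − 818·9.81·(+15.7) = 206000 + (-8890) − (126000) = 71100 Pa.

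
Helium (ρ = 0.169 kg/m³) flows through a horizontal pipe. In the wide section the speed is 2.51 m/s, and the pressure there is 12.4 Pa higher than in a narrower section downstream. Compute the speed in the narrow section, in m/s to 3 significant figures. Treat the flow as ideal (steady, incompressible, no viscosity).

v₂ ≈ 12.4 m/s

With h₁ = h₂, rearranging Bernoulli gives v₂ = √(v₁² + 2ΔP/ρ).
v₂ = √(2.51² + 2·12.4/0.169) = √(6.30 + 147) = 12.4 m/s.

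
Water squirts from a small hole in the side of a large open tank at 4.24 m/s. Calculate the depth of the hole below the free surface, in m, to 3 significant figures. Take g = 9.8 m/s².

0.917 m

Inverting v = √(2gh) gives h = v² / 2g.
h = 4.24²/(2·9.8) = 18.0/19.60 = 0.917 m.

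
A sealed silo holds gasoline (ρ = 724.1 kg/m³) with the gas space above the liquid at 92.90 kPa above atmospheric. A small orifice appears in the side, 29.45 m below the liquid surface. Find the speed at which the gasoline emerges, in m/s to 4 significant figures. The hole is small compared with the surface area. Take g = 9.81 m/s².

28.89 m/s

Take point 1 at the surface (v₁ ≈ 0) and point 2 at the hole (at atmospheric pressure). Bernoulli: P₁ + ρg h = P_atm + ½ρv₂².
With P₁ − P_atm = 92900 Pa, v₂ = √(2gh + 2ΔP/ρ) = √(2·9.81·29.45 + 2·92900/724.1) = 28.89 m/s.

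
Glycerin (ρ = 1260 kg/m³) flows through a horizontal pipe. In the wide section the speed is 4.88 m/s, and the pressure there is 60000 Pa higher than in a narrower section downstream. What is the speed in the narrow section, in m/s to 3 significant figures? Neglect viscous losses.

v₂ ≈ 10.9 m/s

With h₁ = h₂, rearranging Bernoulli gives v₂ = √(v₁² + 2ΔP/ρ).
v₂ = √(4.88² + 2·60000/1260) = √(23.8 + 95.2) = 10.9 m/s.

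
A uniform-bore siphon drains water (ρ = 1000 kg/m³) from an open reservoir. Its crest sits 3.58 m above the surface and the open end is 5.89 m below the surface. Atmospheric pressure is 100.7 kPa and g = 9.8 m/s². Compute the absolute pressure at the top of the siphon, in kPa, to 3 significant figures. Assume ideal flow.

The outlet speed comes from Torricelli: v = √(2g·5.89) = 10.7 m/s.
The bore is uniform, so the speed at the crest is the same v. Bernoulli surface→crest: P_atm = P_top + ½ρv² + ρg·h_top.
P_top = 100700 − ½·1000·10.7² − 1000·9.8·3.58 = 7890 Pa.

P_top ≈ 7.89 kPa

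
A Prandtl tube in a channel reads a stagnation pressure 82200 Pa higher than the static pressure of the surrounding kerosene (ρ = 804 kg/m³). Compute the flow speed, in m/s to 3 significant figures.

v = 14.3 m/s

The dynamic pressure equals the rise in static pressure at the stagnation point: ΔP = ½ρv².
v = √(2ΔP/ρ) = √(2·82200/804) = 14.3 m/s.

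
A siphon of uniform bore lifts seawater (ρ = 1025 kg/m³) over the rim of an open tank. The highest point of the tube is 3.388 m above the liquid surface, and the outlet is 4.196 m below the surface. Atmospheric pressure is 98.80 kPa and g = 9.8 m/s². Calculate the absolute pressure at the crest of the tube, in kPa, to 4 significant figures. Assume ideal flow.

Bernoulli surface→outlet gives ½v² = g·h_out, so v = √(2·9.8·4.196) = 9.069 m/s.
Continuity keeps v the same throughout the tube; from surface to crest, P_atm + 0 = P_top + ½ρv² + ρg·h_top.
P_top = 98800 − ½·1025·9.069² − 1025·9.8·3.388 = 22620 Pa.

22.62 kPa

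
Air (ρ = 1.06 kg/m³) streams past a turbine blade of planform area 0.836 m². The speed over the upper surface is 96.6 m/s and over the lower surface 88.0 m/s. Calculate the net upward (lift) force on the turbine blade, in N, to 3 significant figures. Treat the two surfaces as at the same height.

F = 703 N

From P + ½ρv² = const at equal height, P_low − P_up = ½ρ(v_up² − v_low²).
ΔP = ½·1.06·(96.6² − 88.0²) = 841 Pa.
Lift = ΔP · A = 841 × 0.836 = 703 N.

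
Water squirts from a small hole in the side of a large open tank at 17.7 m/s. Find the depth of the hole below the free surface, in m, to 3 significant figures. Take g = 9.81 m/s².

h ≈ 16.0 m

Torricelli: v = √(2gh), so h = v²/(2g).
h = 17.7²/(2·9.81) = 313/19.62 = 16.0 m.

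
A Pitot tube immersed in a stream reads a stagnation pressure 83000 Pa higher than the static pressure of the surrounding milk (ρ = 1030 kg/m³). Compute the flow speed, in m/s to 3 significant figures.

v ≈ 12.7 m/s

Bernoulli between the free stream and the stagnation point: ½ρv² = P_stag − P_static.
v = √(2ΔP/ρ) = √(2·83000/1030) = 12.7 m/s.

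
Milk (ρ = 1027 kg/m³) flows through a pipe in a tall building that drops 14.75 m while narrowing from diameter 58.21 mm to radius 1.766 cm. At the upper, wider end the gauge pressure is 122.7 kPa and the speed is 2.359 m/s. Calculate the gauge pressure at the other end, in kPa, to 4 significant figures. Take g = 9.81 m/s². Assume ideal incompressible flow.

By continuity, v₂ = v₁·A₁/A₂ = 2.359·(26.61/9.798) = 6.407 m/s.
Applying Bernoulli between the two ends and solving for P₂: P₂ = P₁ + ½ρ(v₁² − v₂²) − ρgΔh.
P₂ = 122700 + ½·1027·(2.359² − 6.407²) − 1027·9.81·(−14.75) = 122700 + (-18220) − (-148600) = 253100 Pa.

253.1 kPa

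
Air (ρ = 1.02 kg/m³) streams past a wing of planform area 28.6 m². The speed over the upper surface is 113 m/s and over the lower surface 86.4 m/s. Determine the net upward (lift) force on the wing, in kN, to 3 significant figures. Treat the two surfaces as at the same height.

77.4 kN

The faster flow above has the lower pressure; Bernoulli (same height) gives ΔP = ½ρ(v_up² − v_low²).
ΔP = ½·1.02·(113² − 86.4²) = 2710 Pa.
Lift = ΔP · A = 2710 × 28.6 = 77400 N.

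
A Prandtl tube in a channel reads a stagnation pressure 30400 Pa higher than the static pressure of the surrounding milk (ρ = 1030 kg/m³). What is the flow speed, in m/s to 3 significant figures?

The dynamic pressure equals the rise in static pressure at the stagnation point: ΔP = ½ρv².
v = √(2ΔP/ρ) = √(2·30400/1030) = 7.68 m/s.

v ≈ 7.68 m/s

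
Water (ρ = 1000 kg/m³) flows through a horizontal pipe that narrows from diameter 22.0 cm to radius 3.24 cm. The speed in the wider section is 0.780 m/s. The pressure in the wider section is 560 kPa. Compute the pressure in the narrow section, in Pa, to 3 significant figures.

520000 Pa

Continuity gives A₁v₁ = A₂v₂, so v₂ = (380 cm²)/(33.0 cm²) × 0.780 m/s = 8.99 m/s.
Bernoulli (h₁ = h₂): P₁ − P₂ = ½ρ(v₂² − v₁²).
P₂ = P₁ − ½ρ(v₂² − v₁²) = 560000 − ½·1000·(8.99² − 0.780²) = 560000 − 40100 = 520000 Pa.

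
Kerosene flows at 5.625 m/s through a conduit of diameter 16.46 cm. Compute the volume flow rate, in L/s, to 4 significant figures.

Q ≈ 119.7 L/s

Q = A·v = 0.02128 m² × 5.625 m/s = 0.1197 m³/s.
Converting: 0.1197 m³/s × 1000 = 119.7 L/s.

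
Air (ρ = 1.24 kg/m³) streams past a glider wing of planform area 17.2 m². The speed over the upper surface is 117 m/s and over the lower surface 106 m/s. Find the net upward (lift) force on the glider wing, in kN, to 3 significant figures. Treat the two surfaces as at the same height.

F ≈ 26.2 kN

From P + ½ρv² = const at equal height, P_low − P_up = ½ρ(v_up² − v_low²).
ΔP = ½·1.24·(117² − 106²) = 1520 Pa.
Lift = ΔP · A = 1520 × 17.2 = 26200 N.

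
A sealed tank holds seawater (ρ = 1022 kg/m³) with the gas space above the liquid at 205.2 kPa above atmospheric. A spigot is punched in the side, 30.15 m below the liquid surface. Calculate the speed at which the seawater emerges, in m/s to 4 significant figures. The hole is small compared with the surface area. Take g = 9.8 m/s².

Take point 1 at the surface (v₁ ≈ 0) and point 2 at the hole (at atmospheric pressure). Bernoulli: P₁ + ρg h = P_atm + ½ρv₂².
With P₁ − P_atm = 205200 Pa, v₂ = √(2gh + 2ΔP/ρ) = √(2·9.8·30.15 + 2·205200/1022) = 31.50 m/s.

v ≈ 31.50 m/s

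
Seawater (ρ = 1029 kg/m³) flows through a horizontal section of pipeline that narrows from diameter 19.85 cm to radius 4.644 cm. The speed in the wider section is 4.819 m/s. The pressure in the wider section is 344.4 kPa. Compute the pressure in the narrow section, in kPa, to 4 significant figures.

The volume flow rate is constant, so v₂ = (A₁/A₂)v₁ = (309.5/67.75)·4.819 = 22.01 m/s.
The pipe is horizontal, so Bernoulli reduces to P₁ + ½ρv₁² = P₂ + ½ρv₂².
P₂ = P₁ − ½ρ(v₂² − v₁²) = 344400 − ½·1029·(22.01² − 4.819²) = 344400 − 237300 = 107100 Pa.

P₂ ≈ 107.1 kPa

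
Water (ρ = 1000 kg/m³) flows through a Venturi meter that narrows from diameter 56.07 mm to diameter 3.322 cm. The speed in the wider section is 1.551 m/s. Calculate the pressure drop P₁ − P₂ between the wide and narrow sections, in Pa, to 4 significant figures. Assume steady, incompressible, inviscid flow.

8559 Pa

The volume flow rate is constant, so v₂ = (A₁/A₂)v₁ = (24.69/8.667)·1.551 = 4.418 m/s.
Bernoulli (h₁ = h₂): P₁ − P₂ = ½ρ(v₂² − v₁²).
P₁ − P₂ = ½·1000·(4.418² − 1.551²) = ½·1000·17.12 = 8559 Pa.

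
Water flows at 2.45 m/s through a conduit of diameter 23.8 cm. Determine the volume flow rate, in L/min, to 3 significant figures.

6540 L/min

Q = A·v = 0.0445 m² × 2.45 m/s = 0.109 m³/s.
Converting: 0.109 m³/s × 60000 = 6540 L/min.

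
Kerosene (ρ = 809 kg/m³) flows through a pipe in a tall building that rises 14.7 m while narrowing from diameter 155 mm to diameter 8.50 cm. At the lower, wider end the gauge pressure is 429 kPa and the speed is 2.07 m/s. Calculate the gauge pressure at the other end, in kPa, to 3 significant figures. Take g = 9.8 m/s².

Mass conservation (A₁v₁ = A₂v₂) gives v₂ = 2.07 × 189/56.7 = 6.88 m/s.
Energy conservation along the streamline gives P₂ = P₁ − ½ρ(v₂² − v₁²) − ρg(h₂ − h₁).
P₂ = 429000 + ½·809·(2.07² − 6.88²) − 809·9.8·(+14.7) = 429000 + (-17400) − (117000) = 295000 Pa.

P₂ ≈ 295 kPa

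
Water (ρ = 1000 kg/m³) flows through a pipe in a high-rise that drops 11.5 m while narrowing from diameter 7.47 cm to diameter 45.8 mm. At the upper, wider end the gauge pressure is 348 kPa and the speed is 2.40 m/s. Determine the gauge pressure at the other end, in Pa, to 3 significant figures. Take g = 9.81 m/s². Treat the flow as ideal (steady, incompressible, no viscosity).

Mass conservation (A₁v₁ = A₂v₂) gives v₂ = 2.40 × 43.8/16.5 = 6.38 m/s.
Bernoulli: P₁ + ½ρv₁² + ρg h₁ = P₂ + ½ρv₂² + ρg h₂, so P₂ = P₁ + ½ρ(v₁² − v₂²) − ρg(h₂ − h₁).
P₂ = 348000 + ½·1000·(2.40² − 6.38²) − 1000·9.81·(−11.5) = 348000 + (-17500) − (-113000) = 443000 Pa.

P₂ ≈ 443000 Pa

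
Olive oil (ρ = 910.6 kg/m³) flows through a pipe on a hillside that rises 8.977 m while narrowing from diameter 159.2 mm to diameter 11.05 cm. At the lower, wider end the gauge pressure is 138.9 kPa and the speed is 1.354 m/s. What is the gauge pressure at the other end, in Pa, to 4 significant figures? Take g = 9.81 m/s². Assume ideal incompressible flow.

By continuity, v₂ = v₁·A₁/A₂ = 1.354·(199.1/95.90) = 2.810 m/s.
Applying Bernoulli between the two ends and solving for P₂: P₂ = P₁ + ½ρ(v₁² − v₂²) − ρgΔh.
P₂ = 138900 + ½·910.6·(1.354² − 2.810²) − 910.6·9.81·(+8.977) = 138900 + (-2762) − (80190) = 55950 Pa.

P₂ = 55950 Pa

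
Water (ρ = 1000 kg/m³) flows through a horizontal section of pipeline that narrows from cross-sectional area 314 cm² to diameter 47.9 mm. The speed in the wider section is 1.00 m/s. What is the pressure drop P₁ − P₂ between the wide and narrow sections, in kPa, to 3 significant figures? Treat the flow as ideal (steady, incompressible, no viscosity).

Continuity gives A₁v₁ = A₂v₂, so v₂ = (314 cm²)/(18.0 cm²) × 1.00 m/s = 17.4 m/s.
Bernoulli (h₁ = h₂): P₁ − P₂ = ½ρ(v₂² − v₁²).
P₁ − P₂ = ½·1000·(17.4² − 1.00²) = ½·1000·303 = 151000 Pa.

151 kPa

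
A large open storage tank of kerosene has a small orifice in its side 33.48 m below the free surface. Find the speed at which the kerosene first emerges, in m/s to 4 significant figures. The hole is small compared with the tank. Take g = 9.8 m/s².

25.62 m/s

Bernoulli from surface to hole (P equal, v_surface ≈ 0): v = √(2gh) = √(2×9.8×33.48) = 25.62 m/s.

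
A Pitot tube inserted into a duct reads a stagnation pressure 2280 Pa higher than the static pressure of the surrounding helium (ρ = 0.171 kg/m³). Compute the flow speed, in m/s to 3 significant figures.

v = 163 m/s

The dynamic pressure equals the rise in static pressure at the stagnation point: ΔP = ½ρv².
v = √(2ΔP/ρ) = √(2·2280/0.171) = 163 m/s.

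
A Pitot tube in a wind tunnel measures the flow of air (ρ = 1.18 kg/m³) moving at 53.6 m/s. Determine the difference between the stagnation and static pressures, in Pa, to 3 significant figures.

The dynamic pressure equals the rise in static pressure at the stagnation point: ΔP = ½ρv².
ΔP = ½·1.18·53.6² = 1700 Pa.

ΔP = 1700 Pa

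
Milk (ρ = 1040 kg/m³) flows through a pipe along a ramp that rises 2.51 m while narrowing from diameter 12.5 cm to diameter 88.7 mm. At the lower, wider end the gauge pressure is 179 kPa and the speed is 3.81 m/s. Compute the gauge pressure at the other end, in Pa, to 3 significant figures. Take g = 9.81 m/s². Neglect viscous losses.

Continuity gives A₁v₁ = A₂v₂, so v₂ = (123 cm²)/(61.8 cm²) × 3.81 m/s = 7.57 m/s.
Energy conservation along the streamline gives P₂ = P₁ − ½ρ(v₂² − v₁²) − ρg(h₂ − h₁).
P₂ = 179000 + ½·1040·(3.81² − 7.57²) − 1040·9.81·(+2.51) = 179000 + (-22200) − (25600) = 131000 Pa.

P₂ ≈ 131000 Pa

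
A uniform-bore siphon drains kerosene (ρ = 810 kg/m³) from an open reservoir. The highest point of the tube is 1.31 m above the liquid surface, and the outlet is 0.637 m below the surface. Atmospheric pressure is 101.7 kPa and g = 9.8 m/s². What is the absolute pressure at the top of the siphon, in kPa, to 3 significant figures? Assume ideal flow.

Bernoulli surface→outlet gives ½v² = g·h_out, so v = √(2·9.8·0.637) = 3.53 m/s.
The bore is uniform, so the speed at the crest is the same v. Bernoulli surface→crest: P_atm = P_top + ½ρv² + ρg·h_top.
P_top = 101700 − ½·810·3.53² − 810·9.8·1.31 = 86200 Pa.

86.2 kPa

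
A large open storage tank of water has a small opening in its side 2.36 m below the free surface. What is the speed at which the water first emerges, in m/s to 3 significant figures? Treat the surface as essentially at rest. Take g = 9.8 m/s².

6.80 m/s

Bernoulli from surface to hole (P equal, v_surface ≈ 0): v = √(2gh) = √(2×9.8×2.36) = 6.80 m/s.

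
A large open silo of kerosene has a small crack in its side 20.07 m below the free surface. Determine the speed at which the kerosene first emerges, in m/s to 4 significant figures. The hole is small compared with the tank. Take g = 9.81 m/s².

Bernoulli from surface to hole (P equal, v_surface ≈ 0): v = √(2gh) = √(2×9.81×20.07) = 19.84 m/s.

v ≈ 19.84 m/s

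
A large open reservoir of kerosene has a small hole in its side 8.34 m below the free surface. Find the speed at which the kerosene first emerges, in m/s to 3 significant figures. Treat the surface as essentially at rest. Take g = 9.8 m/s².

v ≈ 12.8 m/s

With the surface at rest and both surface and jet at atmospheric pressure, Bernoulli gives ρg h = ½ρv², so v = √(2gh) = √(2·9.8·8.34) = 12.8 m/s.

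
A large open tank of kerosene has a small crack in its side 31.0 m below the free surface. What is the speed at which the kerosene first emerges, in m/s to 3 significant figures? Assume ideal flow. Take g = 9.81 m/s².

The surface is effectively still and both ends are open, so ½v² = gh and v = √(2·9.81·31.0) = 24.7 m/s.

v = 24.7 m/s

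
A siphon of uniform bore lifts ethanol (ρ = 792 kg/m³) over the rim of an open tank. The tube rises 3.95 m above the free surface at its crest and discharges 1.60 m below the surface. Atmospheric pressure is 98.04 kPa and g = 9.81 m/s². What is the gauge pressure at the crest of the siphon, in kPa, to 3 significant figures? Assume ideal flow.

From the surface to the outlet (both open to atmosphere, surface at rest): v = √(2g·h_out) = √(2·9.81·1.60) = 5.60 m/s.
Continuity keeps v the same throughout the tube; from surface to crest, P_atm + 0 = P_top + ½ρv² + ρg·h_top.
P_top = 98040 − ½·792·5.60² − 792·9.81·3.95 = 54900 Pa. So P_gauge = P_top − P_atm = -43100 Pa.

P_gauge ≈ -43.1 kPa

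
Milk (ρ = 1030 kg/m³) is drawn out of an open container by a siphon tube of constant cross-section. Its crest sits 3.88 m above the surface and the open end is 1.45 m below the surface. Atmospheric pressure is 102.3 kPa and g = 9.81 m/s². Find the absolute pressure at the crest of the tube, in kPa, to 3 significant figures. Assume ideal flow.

The outlet speed comes from Torricelli: v = √(2g·1.45) = 5.33 m/s.
The bore is uniform, so the speed at the crest is the same v. Bernoulli surface→crest: P_atm = P_top + ½ρv² + ρg·h_top.
P_top = 102300 − ½·1030·5.33² − 1030·9.81·3.88 = 48400 Pa.

P_top ≈ 48.4 kPa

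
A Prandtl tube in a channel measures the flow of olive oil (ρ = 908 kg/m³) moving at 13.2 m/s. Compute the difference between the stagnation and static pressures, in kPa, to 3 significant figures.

At the stagnation point the flow is brought to rest, so Bernoulli gives P_stag − P_static = ½ρv².
ΔP = ½·908·13.2² = 79100 Pa.

79.1 kPa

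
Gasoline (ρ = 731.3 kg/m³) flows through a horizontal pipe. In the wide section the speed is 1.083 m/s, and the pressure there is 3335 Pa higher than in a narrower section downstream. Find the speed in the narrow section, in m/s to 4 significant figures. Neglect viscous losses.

With h₁ = h₂, rearranging Bernoulli gives v₂ = √(v₁² + 2ΔP/ρ).
v₂ = √(1.083² + 2·3335/731.3) = √(1.173 + 9.121) = 3.208 m/s.

3.208 m/s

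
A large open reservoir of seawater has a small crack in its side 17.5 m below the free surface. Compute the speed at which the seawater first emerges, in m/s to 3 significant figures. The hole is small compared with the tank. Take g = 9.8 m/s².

v ≈ 18.5 m/s

Torricelli's result v = √(2gh) gives v = √(2·9.8·17.5) = 18.5 m/s.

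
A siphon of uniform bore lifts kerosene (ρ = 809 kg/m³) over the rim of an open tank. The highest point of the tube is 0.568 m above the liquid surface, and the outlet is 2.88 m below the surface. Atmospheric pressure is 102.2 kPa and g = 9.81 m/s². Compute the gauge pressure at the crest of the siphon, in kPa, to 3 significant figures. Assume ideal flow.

-27.4 kPa

Bernoulli surface→outlet gives ½v² = g·h_out, so v = √(2·9.81·2.88) = 7.52 m/s.
The bore is uniform, so the speed at the crest is the same v. Bernoulli surface→crest: P_atm = P_top + ½ρv² + ρg·h_top.
P_top = 102200 − ½·809·7.52² − 809·9.81·0.568 = 74800 Pa. So P_gauge = P_top − P_atm = -27400 Pa.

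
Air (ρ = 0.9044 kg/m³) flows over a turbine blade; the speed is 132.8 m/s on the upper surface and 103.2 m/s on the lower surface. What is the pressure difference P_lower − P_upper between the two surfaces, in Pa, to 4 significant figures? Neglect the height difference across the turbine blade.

ΔP = 3159 Pa

Bernoulli (same height): P_lower − P_upper = ½ρ(v_upper² − v_lower²).
ΔP = ½·0.9044·(132.8² − 103.2²) = 3159 Pa.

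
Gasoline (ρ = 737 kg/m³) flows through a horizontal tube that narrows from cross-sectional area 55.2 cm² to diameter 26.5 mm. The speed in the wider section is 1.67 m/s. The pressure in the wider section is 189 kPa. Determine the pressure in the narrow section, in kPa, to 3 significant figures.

By continuity, v₂ = v₁·A₁/A₂ = 1.67·(55.2/5.52) = 16.7 m/s.
Along the horizontal streamline, P + ½ρv² is constant.
P₂ = P₁ − ½ρ(v₂² − v₁²) = 189000 − ½·737·(16.7² − 1.67²) = 189000 − 102000 = 87100 Pa.

P₂ = 87.1 kPa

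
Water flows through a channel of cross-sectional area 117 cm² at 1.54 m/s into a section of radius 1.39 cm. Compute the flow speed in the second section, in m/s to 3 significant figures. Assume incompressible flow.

The volume flow rate is constant, so v₂ = (A₁/A₂)v₁ = (117/6.07)·1.54 = 29.7 m/s.

v₂ = 29.7 m/s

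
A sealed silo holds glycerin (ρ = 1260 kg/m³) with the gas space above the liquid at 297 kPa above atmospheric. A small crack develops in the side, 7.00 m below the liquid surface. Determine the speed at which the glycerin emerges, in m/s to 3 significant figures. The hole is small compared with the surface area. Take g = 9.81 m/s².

Take point 1 at the surface (v₁ ≈ 0) and point 2 at the hole (at atmospheric pressure). Bernoulli: P₁ + ρg h = P_atm + ½ρv₂².
With P₁ − P_atm = 297000 Pa, v₂ = √(2gh + 2ΔP/ρ) = √(2·9.81·7.00 + 2·297000/1260) = 24.7 m/s.

v = 24.7 m/s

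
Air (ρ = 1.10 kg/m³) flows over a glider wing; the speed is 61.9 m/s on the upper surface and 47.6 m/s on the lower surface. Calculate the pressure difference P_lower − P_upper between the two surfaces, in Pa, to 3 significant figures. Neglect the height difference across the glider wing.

ΔP ≈ 861 Pa

With negligible Δh, P + ½ρv² is constant, so P_low − P_up = ½ρ(v_up² − v_low²).
ΔP = ½·1.10·(61.9² − 47.6²) = 861 Pa.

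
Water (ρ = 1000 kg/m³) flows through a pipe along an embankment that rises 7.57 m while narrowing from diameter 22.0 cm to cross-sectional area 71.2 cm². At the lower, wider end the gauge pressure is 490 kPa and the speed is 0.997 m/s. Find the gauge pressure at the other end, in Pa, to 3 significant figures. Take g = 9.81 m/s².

P₂ = 402000 Pa

Continuity gives A₁v₁ = A₂v₂, so v₂ = (380 cm²)/(71.2 cm²) × 0.997 m/s = 5.32 m/s.
Applying Bernoulli between the two ends and solving for P₂: P₂ = P₁ + ½ρ(v₁² − v₂²) − ρgΔh.
P₂ = 490000 + ½·1000·(0.997² − 5.32²) − 1000·9.81·(+7.57) = 490000 + (-13700) − (74300) = 402000 Pa.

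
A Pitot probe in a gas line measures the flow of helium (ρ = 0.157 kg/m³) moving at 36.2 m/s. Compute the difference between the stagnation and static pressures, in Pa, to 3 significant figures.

At the stagnation point the flow is brought to rest, so Bernoulli gives P_stag − P_static = ½ρv².
ΔP = ½·0.157·36.2² = 103 Pa.

ΔP ≈ 103 Pa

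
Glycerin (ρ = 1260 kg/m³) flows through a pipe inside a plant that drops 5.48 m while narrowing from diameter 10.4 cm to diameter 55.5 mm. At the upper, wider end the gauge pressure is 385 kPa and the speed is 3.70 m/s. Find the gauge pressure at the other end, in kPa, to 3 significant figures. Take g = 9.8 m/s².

The volume flow rate is constant, so v₂ = (A₁/A₂)v₁ = (84.9/24.2)·3.70 = 13.0 m/s.
Energy conservation along the streamline gives P₂ = P₁ − ½ρ(v₂² − v₁²) − ρg(h₂ − h₁).
P₂ = 385000 + ½·1260·(3.70² − 13.0²) − 1260·9.8·(−5.48) = 385000 + (-97700) − (-67700) = 355000 Pa.

355 kPa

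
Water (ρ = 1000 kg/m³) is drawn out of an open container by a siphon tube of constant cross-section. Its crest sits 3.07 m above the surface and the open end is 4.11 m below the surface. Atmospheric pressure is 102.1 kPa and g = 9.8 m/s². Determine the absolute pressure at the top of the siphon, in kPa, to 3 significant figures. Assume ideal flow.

P_top ≈ 31.7 kPa

The outlet speed comes from Torricelli: v = √(2g·4.11) = 8.98 m/s.
With constant cross-section the crest speed equals v; applying Bernoulli from the surface up to the crest, P_top = P_atm − ½ρv² − ρg·h_top.
P_top = 102100 − ½·1000·8.98² − 1000·9.8·3.07 = 31700 Pa.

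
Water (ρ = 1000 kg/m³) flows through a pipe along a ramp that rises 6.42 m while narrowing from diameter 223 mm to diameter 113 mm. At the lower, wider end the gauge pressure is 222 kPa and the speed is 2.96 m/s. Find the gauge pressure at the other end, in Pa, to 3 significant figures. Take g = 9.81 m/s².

P₂ ≈ 97000 Pa

The volume flow rate is constant, so v₂ = (A₁/A₂)v₁ = (391/100)·2.96 = 11.5 m/s.
Applying Bernoulli between the two ends and solving for P₂: P₂ = P₁ + ½ρ(v₁² − v₂²) − ρgΔh.
P₂ = 222000 + ½·1000·(2.96² − 11.5²) − 1000·9.81·(+6.42) = 222000 + (-62100) − (63000) = 97000 Pa.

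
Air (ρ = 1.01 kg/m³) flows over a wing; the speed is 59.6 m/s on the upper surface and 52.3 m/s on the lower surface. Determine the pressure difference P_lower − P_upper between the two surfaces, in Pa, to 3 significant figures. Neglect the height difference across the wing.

ΔP ≈ 413 Pa

The pressure is lower where the speed is higher: ΔP = ½ρ(v_up² − v_low²).
ΔP = ½·1.01·(59.6² − 52.3²) = 413 Pa.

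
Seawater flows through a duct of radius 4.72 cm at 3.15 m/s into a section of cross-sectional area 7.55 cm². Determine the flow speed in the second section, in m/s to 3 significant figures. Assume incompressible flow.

Continuity gives A₁v₁ = A₂v₂, so v₂ = (70.0 cm²)/(7.55 cm²) × 3.15 m/s = 29.2 m/s.

v₂ = 29.2 m/s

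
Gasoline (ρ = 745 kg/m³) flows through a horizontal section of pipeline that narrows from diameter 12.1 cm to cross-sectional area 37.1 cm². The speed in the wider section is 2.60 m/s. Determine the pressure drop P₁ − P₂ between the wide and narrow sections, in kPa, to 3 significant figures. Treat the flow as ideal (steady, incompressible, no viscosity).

Mass conservation (A₁v₁ = A₂v₂) gives v₂ = 2.60 × 115/37.1 = 8.06 m/s.
Along the horizontal streamline, P + ½ρv² is constant.
P₁ − P₂ = ½·745·(8.06² − 2.60²) = ½·745·58.2 = 21700 Pa.

21.7 kPa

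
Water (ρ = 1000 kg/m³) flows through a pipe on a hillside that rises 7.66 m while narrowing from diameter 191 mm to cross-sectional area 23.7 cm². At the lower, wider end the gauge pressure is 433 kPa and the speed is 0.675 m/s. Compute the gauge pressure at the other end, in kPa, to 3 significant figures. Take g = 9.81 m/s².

Continuity gives A₁v₁ = A₂v₂, so v₂ = (287 cm²)/(23.7 cm²) × 0.675 m/s = 8.16 m/s.
Applying Bernoulli between the two ends and solving for P₂: P₂ = P₁ + ½ρ(v₁² − v₂²) − ρgΔh.
P₂ = 433000 + ½·1000·(0.675² − 8.16²) − 1000·9.81·(+7.66) = 433000 + (-33100) − (75100) = 325000 Pa.

P₂ ≈ 325 kPa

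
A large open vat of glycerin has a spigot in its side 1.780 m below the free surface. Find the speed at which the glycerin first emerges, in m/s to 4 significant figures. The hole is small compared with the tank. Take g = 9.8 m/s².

v ≈ 5.907 m/s

Bernoulli from surface to hole (P equal, v_surface ≈ 0): v = √(2gh) = √(2×9.8×1.780) = 5.907 m/s.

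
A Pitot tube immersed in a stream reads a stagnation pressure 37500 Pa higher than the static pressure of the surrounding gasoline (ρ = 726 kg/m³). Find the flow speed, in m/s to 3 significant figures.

v ≈ 10.2 m/s

The dynamic pressure equals the rise in static pressure at the stagnation point: ΔP = ½ρv².
v = √(2ΔP/ρ) = √(2·37500/726) = 10.2 m/s.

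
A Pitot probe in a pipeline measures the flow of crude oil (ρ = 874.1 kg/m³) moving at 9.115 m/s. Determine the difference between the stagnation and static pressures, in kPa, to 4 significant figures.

ΔP = 36.31 kPa

The dynamic pressure equals the rise in static pressure at the stagnation point: ΔP = ½ρv².
ΔP = ½·874.1·9.115² = 36310 Pa.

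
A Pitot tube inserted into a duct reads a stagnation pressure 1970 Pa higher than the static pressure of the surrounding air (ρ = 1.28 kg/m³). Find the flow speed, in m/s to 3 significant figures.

At the stagnation point the flow is brought to rest, so Bernoulli gives P_stag − P_static = ½ρv².
v = √(2ΔP/ρ) = √(2·1970/1.28) = 55.5 m/s.

v ≈ 55.5 m/s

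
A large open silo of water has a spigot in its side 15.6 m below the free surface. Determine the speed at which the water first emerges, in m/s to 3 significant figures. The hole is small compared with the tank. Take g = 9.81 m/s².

v ≈ 17.5 m/s

The surface is effectively still and both ends are open, so ½v² = gh and v = √(2·9.81·15.6) = 17.5 m/s.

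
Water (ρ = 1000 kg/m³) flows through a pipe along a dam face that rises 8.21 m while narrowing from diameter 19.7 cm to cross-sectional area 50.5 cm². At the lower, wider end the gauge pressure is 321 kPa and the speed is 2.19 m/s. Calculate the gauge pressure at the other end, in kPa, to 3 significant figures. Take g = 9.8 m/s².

P₂ = 156 kPa

Continuity gives A₁v₁ = A₂v₂, so v₂ = (305 cm²)/(50.5 cm²) × 2.19 m/s = 13.2 m/s.
Applying Bernoulli between the two ends and solving for P₂: P₂ = P₁ + ½ρ(v₁² − v₂²) − ρgΔh.
P₂ = 321000 + ½·1000·(2.19² − 13.2²) − 1000·9.8·(+8.21) = 321000 + (-85000) − (80500) = 156000 Pa.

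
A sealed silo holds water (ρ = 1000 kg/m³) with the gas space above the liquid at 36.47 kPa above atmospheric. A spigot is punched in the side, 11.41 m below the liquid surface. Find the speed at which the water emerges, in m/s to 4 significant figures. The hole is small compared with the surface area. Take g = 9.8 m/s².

v ≈ 17.22 m/s

Take point 1 at the surface (v₁ ≈ 0) and point 2 at the hole (at atmospheric pressure). Bernoulli: P₁ + ρg h = P_atm + ½ρv₂².
With P₁ − P_atm = 36470 Pa, v₂ = √(2gh + 2ΔP/ρ) = √(2·9.8·11.41 + 2·36470/1000) = 17.22 m/s.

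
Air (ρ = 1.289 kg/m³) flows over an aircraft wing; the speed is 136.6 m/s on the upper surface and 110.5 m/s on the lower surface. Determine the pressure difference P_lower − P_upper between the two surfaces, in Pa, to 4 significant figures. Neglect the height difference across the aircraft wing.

Bernoulli (same height): P_lower − P_upper = ½ρ(v_upper² − v_lower²).
ΔP = ½·1.289·(136.6² − 110.5²) = 4157 Pa.

ΔP ≈ 4157 Pa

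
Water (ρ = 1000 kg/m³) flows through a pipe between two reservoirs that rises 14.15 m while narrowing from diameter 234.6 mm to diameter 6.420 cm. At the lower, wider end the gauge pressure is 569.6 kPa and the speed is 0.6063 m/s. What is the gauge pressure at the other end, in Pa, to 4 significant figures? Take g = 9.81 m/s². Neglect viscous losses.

P₂ = 398200 Pa

Mass conservation (A₁v₁ = A₂v₂) gives v₂ = 0.6063 × 432.3/32.37 = 8.096 m/s.
Energy conservation along the streamline gives P₂ = P₁ − ½ρ(v₂² − v₁²) − ρg(h₂ − h₁).
P₂ = 569600 + ½·1000·(0.6063² − 8.096²) − 1000·9.81·(+14.15) = 569600 + (-32590) − (138800) = 398200 Pa.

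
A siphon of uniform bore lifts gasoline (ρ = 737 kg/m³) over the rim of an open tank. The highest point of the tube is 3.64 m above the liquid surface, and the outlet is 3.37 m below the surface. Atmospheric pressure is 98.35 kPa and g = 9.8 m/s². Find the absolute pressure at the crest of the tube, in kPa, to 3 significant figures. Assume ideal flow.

The outlet speed comes from Torricelli: v = √(2g·3.37) = 8.13 m/s.
The bore is uniform, so the speed at the crest is the same v. Bernoulli surface→crest: P_atm = P_top + ½ρv² + ρg·h_top.
P_top = 98350 − ½·737·8.13² − 737·9.8·3.64 = 47700 Pa.

P_top = 47.7 kPa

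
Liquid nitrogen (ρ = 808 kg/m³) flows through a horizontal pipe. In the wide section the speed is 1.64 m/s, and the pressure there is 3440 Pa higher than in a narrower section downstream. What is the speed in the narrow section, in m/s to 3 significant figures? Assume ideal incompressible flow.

v₂ ≈ 3.35 m/s

Horizontal Bernoulli: P₁ + ½ρv₁² = P₂ + ½ρv₂², so v₂² = v₁² + 2(P₁ − P₂)/ρ.
v₂ = √(1.64² + 2·3440/808) = √(2.69 + 8.51) = 3.35 m/s.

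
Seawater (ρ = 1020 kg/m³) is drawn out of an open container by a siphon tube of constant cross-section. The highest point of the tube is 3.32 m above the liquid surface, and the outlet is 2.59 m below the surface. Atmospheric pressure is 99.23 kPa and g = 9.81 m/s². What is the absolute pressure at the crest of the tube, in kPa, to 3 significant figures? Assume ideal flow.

P_top ≈ 40.1 kPa

The outlet speed comes from Torricelli: v = √(2g·2.59) = 7.13 m/s.
The bore is uniform, so the speed at the crest is the same v. Bernoulli surface→crest: P_atm = P_top + ½ρv² + ρg·h_top.
P_top = 99230 − ½·1020·7.13² − 1020·9.81·3.32 = 40100 Pa.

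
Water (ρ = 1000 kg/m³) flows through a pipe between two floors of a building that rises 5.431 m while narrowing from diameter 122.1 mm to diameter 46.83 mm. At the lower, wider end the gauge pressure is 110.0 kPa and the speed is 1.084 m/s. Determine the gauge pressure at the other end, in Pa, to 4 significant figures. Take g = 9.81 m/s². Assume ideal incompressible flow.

30160 Pa

Continuity gives A₁v₁ = A₂v₂, so v₂ = (117.1 cm²)/(17.22 cm²) × 1.084 m/s = 7.369 m/s.
Bernoulli: P₁ + ½ρv₁² + ρg h₁ = P₂ + ½ρv₂² + ρg h₂, so P₂ = P₁ + ½ρ(v₁² − v₂²) − ρg(h₂ − h₁).
P₂ = 110000 + ½·1000·(1.084² − 7.369²) − 1000·9.81·(+5.431) = 110000 + (-26560) − (53280) = 30160 Pa.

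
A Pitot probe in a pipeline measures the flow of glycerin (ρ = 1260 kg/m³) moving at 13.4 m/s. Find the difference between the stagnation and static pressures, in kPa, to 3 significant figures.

The dynamic pressure equals the rise in static pressure at the stagnation point: ΔP = ½ρv².
ΔP = ½·1260·13.4² = 113000 Pa.

113 kPa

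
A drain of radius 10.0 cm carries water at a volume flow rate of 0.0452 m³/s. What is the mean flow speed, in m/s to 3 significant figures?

v = 1.44 m/s

Q = 0.0452 m³/s = 0.0452 m³/s.
v = Q/A = 0.0452 / 0.0314 = 1.44 m/s.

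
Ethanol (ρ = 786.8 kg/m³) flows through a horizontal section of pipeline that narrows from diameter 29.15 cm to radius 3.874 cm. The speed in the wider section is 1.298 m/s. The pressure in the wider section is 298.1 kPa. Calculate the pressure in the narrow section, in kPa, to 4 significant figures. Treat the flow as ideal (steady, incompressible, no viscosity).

The volume flow rate is constant, so v₂ = (A₁/A₂)v₁ = (667.4/47.15)·1.298 = 18.37 m/s.
With no height change, Bernoulli's equation is P₁ + ½ρv₁² = P₂ + ½ρv₂².
P₂ = P₁ − ½ρ(v₂² − v₁²) = 298100 − ½·786.8·(18.37² − 1.298²) = 298100 − 132100 = 166000 Pa.

166.0 kPa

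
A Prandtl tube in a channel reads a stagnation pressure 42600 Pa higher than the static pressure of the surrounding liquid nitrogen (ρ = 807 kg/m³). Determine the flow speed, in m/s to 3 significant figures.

The dynamic pressure equals the rise in static pressure at the stagnation point: ΔP = ½ρv².
v = √(2ΔP/ρ) = √(2·42600/807) = 10.3 m/s.

v = 10.3 m/s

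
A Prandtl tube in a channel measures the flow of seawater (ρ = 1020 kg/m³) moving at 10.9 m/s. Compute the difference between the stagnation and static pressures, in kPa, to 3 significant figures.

ΔP = 60.6 kPa

At the stagnation point the flow is brought to rest, so Bernoulli gives P_stag − P_static = ½ρv².
ΔP = ½·1020·10.9² = 60600 Pa.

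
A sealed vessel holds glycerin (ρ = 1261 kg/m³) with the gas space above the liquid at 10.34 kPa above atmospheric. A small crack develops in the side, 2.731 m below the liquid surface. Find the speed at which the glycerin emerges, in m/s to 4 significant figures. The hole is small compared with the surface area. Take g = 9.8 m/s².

v = 8.362 m/s

Take point 1 at the surface (v₁ ≈ 0) and point 2 at the hole (at atmospheric pressure). Bernoulli: P₁ + ρg h = P_atm + ½ρv₂².
With P₁ − P_atm = 10340 Pa, v₂ = √(2gh + 2ΔP/ρ) = √(2·9.8·2.731 + 2·10340/1261) = 8.362 m/s.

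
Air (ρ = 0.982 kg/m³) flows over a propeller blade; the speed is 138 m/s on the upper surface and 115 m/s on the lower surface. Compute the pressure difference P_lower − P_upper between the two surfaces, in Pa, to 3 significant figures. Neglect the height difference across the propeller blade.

ΔP ≈ 2860 Pa

With negligible Δh, P + ½ρv² is constant, so P_low − P_up = ½ρ(v_up² − v_low²).
ΔP = ½·0.982·(138² − 115²) = 2860 Pa.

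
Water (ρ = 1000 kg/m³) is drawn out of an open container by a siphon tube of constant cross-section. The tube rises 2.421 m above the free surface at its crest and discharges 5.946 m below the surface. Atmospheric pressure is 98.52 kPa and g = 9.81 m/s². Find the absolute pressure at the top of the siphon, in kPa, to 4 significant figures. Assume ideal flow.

Bernoulli surface→outlet gives ½v² = g·h_out, so v = √(2·9.81·5.946) = 10.80 m/s.
The bore is uniform, so the speed at the crest is the same v. Bernoulli surface→crest: P_atm = P_top + ½ρv² + ρg·h_top.
P_top = 98520 − ½·1000·10.80² − 1000·9.81·2.421 = 16440 Pa.

16.44 kPa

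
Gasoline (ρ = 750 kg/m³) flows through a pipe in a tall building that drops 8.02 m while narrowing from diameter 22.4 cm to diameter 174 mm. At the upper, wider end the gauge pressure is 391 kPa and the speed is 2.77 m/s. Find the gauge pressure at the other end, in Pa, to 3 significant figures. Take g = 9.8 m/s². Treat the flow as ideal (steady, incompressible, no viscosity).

The volume flow rate is constant, so v₂ = (A₁/A₂)v₁ = (394/238)·2.77 = 4.59 m/s.
Energy conservation along the streamline gives P₂ = P₁ − ½ρ(v₂² − v₁²) − ρg(h₂ − h₁).
P₂ = 391000 + ½·750·(2.77² − 4.59²) − 750·9.8·(−8.02) = 391000 + (-5030) − (-58900) = 445000 Pa.

P₂ = 445000 Pa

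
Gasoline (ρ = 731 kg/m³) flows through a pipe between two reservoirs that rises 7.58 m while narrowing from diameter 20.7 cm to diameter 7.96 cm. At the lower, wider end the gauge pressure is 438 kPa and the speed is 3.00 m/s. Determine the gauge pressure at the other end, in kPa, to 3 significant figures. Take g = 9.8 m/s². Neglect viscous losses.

P₂ ≈ 237 kPa

The volume flow rate is constant, so v₂ = (A₁/A₂)v₁ = (337/49.8)·3.00 = 20.3 m/s.
Applying Bernoulli between the two ends and solving for P₂: P₂ = P₁ + ½ρ(v₁² − v₂²) − ρgΔh.
P₂ = 438000 + ½·731·(3.00² − 20.3²) − 731·9.8·(+7.58) = 438000 + (-147000) − (54300) = 237000 Pa.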